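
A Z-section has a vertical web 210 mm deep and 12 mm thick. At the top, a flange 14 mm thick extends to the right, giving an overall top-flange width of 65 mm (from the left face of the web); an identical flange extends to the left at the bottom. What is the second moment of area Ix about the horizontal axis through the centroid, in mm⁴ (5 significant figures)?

Ix ≈ 2.3538 × 10⁷ mm⁴

Decompose the section into non-overlapping parts with the origin at the bottom-left of its bounding rectangle.
Web: 12 × 210, A = 2 520 mm², y = 105 mm, Ī = 9 261 000 mm⁴.
Top flange (beyond web): 53 × 14, A = 742 mm², y = 203 mm, Ī = 12119.33 mm⁴.
Bottom flange (beyond web): 53 × 14, A = 742 mm², y = 7 mm, Ī = 12119.33 mm⁴.
Centroid: ȳ = ΣA·y / ΣA = 105 mm.
Transfer each piece to the horizontal axis through the centroid using Ī + A·d² with d = y − 105:
  web: d = 0 mm → contributes +9 261 000 mm⁴
  top flange (beyond web): d = 98 mm → contributes +7 138 287 mm⁴
  bottom flange (beyond web): d = -98 mm → contributes +7 138 287 mm⁴
Total I = 23 537 575 mm⁴.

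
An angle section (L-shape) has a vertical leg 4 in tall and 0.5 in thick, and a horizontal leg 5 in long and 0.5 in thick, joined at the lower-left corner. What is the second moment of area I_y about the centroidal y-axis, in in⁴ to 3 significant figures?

I_y ≈ 10.5 in⁴

Treat the section as a set of non-overlapping primitives; coordinates are from the bounding-box lower-left.
Vertical leg: 0.5 × 4, A = 2 in², x = 0.25 in, Ī = 0.041667 in⁴.
Horizontal leg (remainder): 4.5 × 0.5, A = 2.25 in², x = 2.75 in, Ī = 3.7969 in⁴.
Centroid: x̄ = ΣA·x / ΣA = 1.5735 in.
Transfer each piece to the centroidal y-axis using Ī + A·d² with d = x − 1.5735:
  vertical leg: d = -1.3235 in → contributes +3.5451 in⁴
  horizontal leg (remainder): d = 1.1765 in → contributes +6.9111 in⁴
Total I = 10.456 in⁴.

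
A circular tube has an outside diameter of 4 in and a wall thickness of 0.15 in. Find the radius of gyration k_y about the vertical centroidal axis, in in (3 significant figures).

k_y ≈ 1.36 in

Break the section into simple shapes (no overlaps), measuring from the bottom-left corner of the bounding box.
Outer circle: ⌀4, A = 12.566 in², x = 2 in, Ī = 12.566 in⁴.
Bore (subtracted): ⌀3.7, A = 10.752 in², x = 2 in, Ī = 9.1998 in⁴.
By symmetry the centroid is at mid-width, x̄ = 2 in.
All pieces are centred on the vertical centroidal axis, so I = ΣĪ (holes subtracted) = 3.3666 in⁴.
Radius of gyration: k = √(I/A) = √(3.3666 / 1.8143) = 1.3622 in.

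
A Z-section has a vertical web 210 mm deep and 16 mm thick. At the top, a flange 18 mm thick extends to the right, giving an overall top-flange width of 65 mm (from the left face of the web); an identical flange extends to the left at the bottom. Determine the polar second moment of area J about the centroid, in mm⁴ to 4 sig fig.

Treat the section as a set of non-overlapping primitives; coordinates are from the bounding-box lower-left.
Web: 16 × 210, A = 3 360 mm², y = 105 mm, Ī = 12 348 000 mm⁴.
Top flange (beyond web): 49 × 18, A = 882 mm², y = 201 mm, Ī = 23 814 mm⁴.
Bottom flange (beyond web): 49 × 18, A = 882 mm², y = 9 mm, Ī = 23 814 mm⁴.
Centroid: ȳ = ΣA·y / ΣA = 105 mm.
Transfer each piece to the centroidal x-axis using Ī + A·d² with d = y − 105:
  web: d = 0 mm → contributes +12 348 000 mm⁴
  top flange (beyond web): d = 96 mm → contributes +8 152 326 mm⁴
  bottom flange (beyond web): d = -96 mm → contributes +8 152 326 mm⁴
Total I = 28 652 652 mm⁴.
For the y-axis: x̄ = 57 mm.
Repeating about the centroidal y-axis gives I_y = 2 287 852 mm⁴.
Polar second moment: J = I_x + I_y = 30 940 504 mm⁴.

J ≈ 3.094 × 10⁷ mm⁴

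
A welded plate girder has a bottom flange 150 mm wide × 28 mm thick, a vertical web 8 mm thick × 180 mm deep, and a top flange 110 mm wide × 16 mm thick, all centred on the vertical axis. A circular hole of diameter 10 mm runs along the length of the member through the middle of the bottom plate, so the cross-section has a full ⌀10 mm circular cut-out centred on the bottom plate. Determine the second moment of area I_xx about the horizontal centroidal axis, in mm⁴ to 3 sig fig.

Treat the section as a set of non-overlapping primitives; coordinates are from the bounding-box lower-left.
Bottom plate: 150 × 28, A = 4 200 mm², y = 14 mm, Ī = 274 400 mm⁴.
Web plate: 8 × 180, A = 1 440 mm², y = 118 mm, Ī = 3 888 000 mm⁴.
Top plate: 110 × 16, A = 1 760 mm², y = 216 mm, Ī = 37 547 mm⁴.
Hole (subtracted): ⌀10, A = 78.54 mm², y = 14 mm, Ī = 490.87 mm⁴.
Centroid: ȳ = ΣA·y / ΣA = 83.014 mm.
Transfer each piece to the horizontal centroidal axis using Ī + A·d² with d = y − 83.014:
  bottom plate: d = -69.014 mm → contributes +20 278 458 mm⁴
  web plate: d = 34.986 mm → contributes +5 650 634 mm⁴
  top plate: d = 132.99 mm → contributes +31 163 841 mm⁴
  hole: d = -69.014 mm → contributes −374 566 mm⁴
Total I = 56 718 366 mm⁴.

I_xx ≈ 5.67 × 10⁷ mm⁴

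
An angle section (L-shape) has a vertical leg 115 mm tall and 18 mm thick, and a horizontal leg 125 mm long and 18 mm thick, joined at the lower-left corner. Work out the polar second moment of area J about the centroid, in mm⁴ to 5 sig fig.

Decompose the section into non-overlapping parts with the origin at the bottom-left of its bounding rectangle.
Vertical leg: 18 × 115, A = 2 070 mm², y = 57.5 mm, Ī = 2 281 313 mm⁴.
Horizontal leg (remainder): 107 × 18, A = 1 926 mm², y = 9 mm, Ī = 52 002 mm⁴.
Centroid: ȳ = ΣA·y / ΣA = 34.12387 mm.
Transfer each piece to the centroidal x-axis using Ī + A·d² with d = y − 34.12387:
  vertical leg: d = 23.37613 mm → contributes +3 412 450 mm⁴
  horizontal leg (remainder): d = -25.12387 mm → contributes +1 267 711 mm⁴
Total I = 4 680 161 mm⁴.
For the y-axis: x̄ = 39.12387 mm.
Repeating about the centroidal y-axis gives I_y = 5 790 731 mm⁴.
Polar second moment: J = I_x + I_y = 10 470 891 mm⁴.

J ≈ 1.0471 × 10⁷ mm⁴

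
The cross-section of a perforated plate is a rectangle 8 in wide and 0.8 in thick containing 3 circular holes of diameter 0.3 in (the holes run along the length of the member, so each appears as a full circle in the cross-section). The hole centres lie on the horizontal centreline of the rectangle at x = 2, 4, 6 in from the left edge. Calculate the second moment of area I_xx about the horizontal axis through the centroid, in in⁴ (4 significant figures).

Treat the section as a set of non-overlapping primitives; coordinates are from the bounding-box lower-left.
Plate: 8 × 0.8, A = 6.4 in², y = 0.4 in, Ī = 0.341333 in⁴.
Hole 1 (subtracted): ⌀0.3, A = 0.0706858 in², y = 0.4 in, Ī = 0.000397608 in⁴.
Hole 2 (subtracted): ⌀0.3, A = 0.0706858 in², y = 0.4 in, Ī = 0.000397608 in⁴.
Hole 3 (subtracted): ⌀0.3, A = 0.0706858 in², y = 0.4 in, Ī = 0.000397608 in⁴.
By symmetry the centroid is at mid-height, ȳ = 0.4 in.
All pieces are centred on the horizontal axis through the centroid, so I = ΣĪ (holes subtracted) = 0.340141 in⁴.

I_xx ≈ 0.3401 in⁴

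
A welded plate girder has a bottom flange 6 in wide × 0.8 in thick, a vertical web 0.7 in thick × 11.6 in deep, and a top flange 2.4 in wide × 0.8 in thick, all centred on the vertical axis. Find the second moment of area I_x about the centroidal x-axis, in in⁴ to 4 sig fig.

I_x ≈ 328.2 in⁴

Break the section into simple shapes (no overlaps), measuring from the bottom-left corner of the bounding box.
Bottom plate: 6 × 0.8, A = 4.8 in², y = 0.4 in, Ī = 0.256 in⁴.
Web plate: 0.7 × 11.6, A = 8.12 in², y = 6.6 in, Ī = 91.0523 in⁴.
Top plate: 2.4 × 0.8, A = 1.92 in², y = 12.8 in, Ī = 0.1024 in⁴.
Centroid: ȳ = ΣA·y / ΣA = 5.39677 in.
Transfer each piece to the centroidal x-axis using Ī + A·d² with d = y − 5.39677:
  bottom plate: d = -4.99677 in → contributes +120.101 in⁴
  web plate: d = 1.20323 in → contributes +102.808 in⁴
  top plate: d = 7.40323 in → contributes +105.334 in⁴
Total I = 328.243 in⁴.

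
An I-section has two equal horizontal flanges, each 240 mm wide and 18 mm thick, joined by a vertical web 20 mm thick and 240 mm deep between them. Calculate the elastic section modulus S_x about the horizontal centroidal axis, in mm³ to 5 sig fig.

Break the section into simple shapes (no overlaps), measuring from the bottom-left corner of the bounding box.
Bottom flange: 240 × 18, A = 4 320 mm², y = 9 mm, Ī = 116 640 mm⁴.
Web: 20 × 240, A = 4 800 mm², y = 138 mm, Ī = 23 040 000 mm⁴.
Top flange: 240 × 18, A = 4 320 mm², y = 267 mm, Ī = 116 640 mm⁴.
By symmetry the centroid is at mid-height, ȳ = 138 mm.
Transfer each piece to the horizontal centroidal axis using Ī + A·d² with d = y − 138:
  bottom flange: d = -129 mm → contributes +72 005 760 mm⁴
  web: d = 0 mm → contributes +23 040 000 mm⁴
  top flange: d = 129 mm → contributes +72 005 760 mm⁴
Total I = 167 051 520 mm⁴.
Extreme fibre distance c = 138 mm; S = I/c = 1 210 518 mm³.

S_x ≈ 1.2105 × 10⁶ mm³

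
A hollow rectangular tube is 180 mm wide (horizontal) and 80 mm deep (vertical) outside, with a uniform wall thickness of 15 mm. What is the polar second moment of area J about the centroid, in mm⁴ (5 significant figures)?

Break the section into simple shapes (no overlaps), measuring from the bottom-left corner of the bounding box.
Outer rectangle: 180 × 80, A = 14 400 mm², y = 40 mm, Ī = 7 680 000 mm⁴.
Inner void (subtracted): 150 × 50, A = 7 500 mm², y = 40 mm, Ī = 1 562 500 mm⁴.
By symmetry the centroid is at mid-height, ȳ = 40 mm.
All pieces are centred on the centroidal x-axis, so I = ΣĪ (holes subtracted) = 6 117 500 mm⁴.
Repeating about the centroidal y-axis gives I_y = 24 817 500 mm⁴.
Polar second moment: J = I_x + I_y = 30 935 000 mm⁴.

J ≈ 3.0935 × 10⁷ mm⁴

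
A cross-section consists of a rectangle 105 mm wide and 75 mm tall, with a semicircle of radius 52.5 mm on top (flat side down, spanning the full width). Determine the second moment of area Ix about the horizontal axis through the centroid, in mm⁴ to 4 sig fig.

Ix ≈ 1.451 × 10⁷ mm⁴

Split into non-overlapping primitives; take the origin at the lower-left of the bounding box.
Rectangular body: 105 × 75, A = 7 875 mm², y = 37.5 mm, Ī = 3 691 406 mm⁴.
Semicircular cap: semicircle r = 52.5, A = 4329.51 mm², y = 97.2817 mm, Ī = 833 814 mm⁴.
Centroid: ȳ = ΣA·y / ΣA = 58.7074 mm.
Transfer each piece to the horizontal axis through the centroid using Ī + A·d² with d = y − 58.7074:
  rectangular body: d = -21.2074 mm → contributes +7 233 201 mm⁴
  semicircular cap: d = 38.5743 mm → contributes +7 276 034 mm⁴
Total I = 14 509 235 mm⁴.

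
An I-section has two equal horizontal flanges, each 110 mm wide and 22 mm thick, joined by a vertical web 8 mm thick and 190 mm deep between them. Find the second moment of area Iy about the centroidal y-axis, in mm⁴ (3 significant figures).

Split into non-overlapping primitives; take the origin at the lower-left of the bounding box.
Bottom flange: 110 × 22, A = 2 420 mm², x = 55 mm, Ī = 2 440 167 mm⁴.
Web: 8 × 190, A = 1 520 mm², x = 55 mm, Ī = 8106.7 mm⁴.
Top flange: 110 × 22, A = 2 420 mm², x = 55 mm, Ī = 2 440 167 mm⁴.
By symmetry the centroid is at mid-width, x̄ = 55 mm.
All pieces are centred on the centroidal y-axis, so I = ΣĪ = 4 888 440 mm⁴.

Iy ≈ 4.89 × 10⁶ mm⁴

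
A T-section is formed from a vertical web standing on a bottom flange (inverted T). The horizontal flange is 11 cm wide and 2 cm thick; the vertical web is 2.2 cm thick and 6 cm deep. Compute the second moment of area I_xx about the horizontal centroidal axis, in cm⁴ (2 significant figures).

Decompose the section into non-overlapping parts with the origin at the bottom-left of its bounding rectangle.
Flange: 11 × 2, A = 22 cm², y = 1 cm, Ī = 7.333 cm⁴.
Web: 2.2 × 6, A = 13.2 cm², y = 5 cm, Ī = 39.6 cm⁴.
Centroid: ȳ = ΣA·y / ΣA = 2.5 cm.
Transfer each piece to the horizontal centroidal axis using Ī + A·d² with d = y − 2.5:
  flange: d = -1.5 cm → contributes +56.83 cm⁴
  web: d = 2.5 cm → contributes +122.1 cm⁴
Total I = 178.9 cm⁴.

I_xx ≈ 180 cm⁴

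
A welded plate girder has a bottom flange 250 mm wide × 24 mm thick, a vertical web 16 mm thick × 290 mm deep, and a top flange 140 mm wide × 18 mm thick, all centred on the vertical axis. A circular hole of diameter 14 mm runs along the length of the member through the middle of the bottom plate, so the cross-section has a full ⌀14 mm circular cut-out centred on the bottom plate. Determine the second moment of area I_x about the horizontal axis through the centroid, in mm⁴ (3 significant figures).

I_x ≈ 2.15 × 10⁸ mm⁴

Split into non-overlapping primitives; take the origin at the lower-left of the bounding box.
Bottom plate: 250 × 24, A = 6 000 mm², y = 12 mm, Ī = 288 000 mm⁴.
Web plate: 16 × 290, A = 4 640 mm², y = 169 mm, Ī = 32 518 667 mm⁴.
Top plate: 140 × 18, A = 2 520 mm², y = 323 mm, Ī = 68 040 mm⁴.
Hole (subtracted): ⌀14, A = 153.94 mm², y = 12 mm, Ī = 1885.7 mm⁴.
Centroid: ȳ = ΣA·y / ΣA = 128.27 mm.
Transfer each piece to the horizontal axis through the centroid using Ī + A·d² with d = y − 128.27:
  bottom plate: d = -116.27 mm → contributes +81 398 687 mm⁴
  web plate: d = 40.731 mm → contributes +40 216 546 mm⁴
  top plate: d = 194.73 mm → contributes +95 626 986 mm⁴
  hole: d = -116.27 mm → contributes −2 082 889 mm⁴
Total I = 215 159 331 mm⁴.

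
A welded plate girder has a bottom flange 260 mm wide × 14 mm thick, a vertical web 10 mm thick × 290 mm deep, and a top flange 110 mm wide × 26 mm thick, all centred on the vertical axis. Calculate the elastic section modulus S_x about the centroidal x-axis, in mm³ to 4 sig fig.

S_x ≈ 9.624 × 10⁵ mm³

Break the section into simple shapes (no overlaps), measuring from the bottom-left corner of the bounding box.
Bottom plate: 260 × 14, A = 3 640 mm², y = 7 mm, Ī = 59453.3 mm⁴.
Web plate: 10 × 290, A = 2 900 mm², y = 159 mm, Ī = 20 324 167 mm⁴.
Top plate: 110 × 26, A = 2 860 mm², y = 317 mm, Ī = 161 113 mm⁴.
Centroid: ȳ = ΣA·y / ΣA = 148.213 mm.
Transfer each piece to the centroidal x-axis using Ī + A·d² with d = y − 148.213:
  bottom plate: d = -141.213 mm → contributes +72 644 858 mm⁴
  web plate: d = 10.7872 mm → contributes +20 661 623 mm⁴
  top plate: d = 168.787 mm → contributes +81 640 026 mm⁴
Total I = 174 946 508 mm⁴.
Extreme fibre distance c = 181.787 mm; S = I/c = 962 370 mm³.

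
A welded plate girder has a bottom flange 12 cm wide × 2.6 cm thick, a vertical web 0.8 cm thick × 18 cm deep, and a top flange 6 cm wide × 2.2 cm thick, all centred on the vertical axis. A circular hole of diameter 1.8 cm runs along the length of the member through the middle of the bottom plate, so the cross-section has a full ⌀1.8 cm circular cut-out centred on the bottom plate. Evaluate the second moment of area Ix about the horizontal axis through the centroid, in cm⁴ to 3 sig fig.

Break the section into simple shapes (no overlaps), measuring from the bottom-left corner of the bounding box.
Bottom plate: 12 × 2.6, A = 31.2 cm², y = 1.3 cm, Ī = 17.576 cm⁴.
Web plate: 0.8 × 18, A = 14.4 cm², y = 11.6 cm, Ī = 388.8 cm⁴.
Top plate: 6 × 2.2, A = 13.2 cm², y = 21.7 cm, Ī = 5.324 cm⁴.
Hole (subtracted): ⌀1.8, A = 2.5447 cm², y = 1.3 cm, Ī = 0.5153 cm⁴.
Centroid: ȳ = ΣA·y / ΣA = 8.7233 cm.
Transfer each piece to the horizontal axis through the centroid using Ī + A·d² with d = y − 8.7233:
  bottom plate: d = -7.4233 cm → contributes +1736.9 cm⁴
  web plate: d = 2.8767 cm → contributes +507.97 cm⁴
  top plate: d = 12.977 cm → contributes +2228.1 cm⁴
  hole: d = -7.4233 cm → contributes −140.74 cm⁴
Total I = 4332.2 cm⁴.

Ix ≈ 4330 cm⁴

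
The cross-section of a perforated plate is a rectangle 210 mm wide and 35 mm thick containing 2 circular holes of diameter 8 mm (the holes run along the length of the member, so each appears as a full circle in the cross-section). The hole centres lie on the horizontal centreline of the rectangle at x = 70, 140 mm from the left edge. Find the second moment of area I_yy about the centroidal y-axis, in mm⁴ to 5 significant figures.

Decompose the section into non-overlapping parts with the origin at the bottom-left of its bounding rectangle.
Plate: 210 × 35, A = 7 350 mm², x = 105 mm, Ī = 27 011 250 mm⁴.
Hole 1 (subtracted): ⌀8, A = 50.26548 mm², x = 70 mm, Ī = 201.0619 mm⁴.
Hole 2 (subtracted): ⌀8, A = 50.26548 mm², x = 140 mm, Ī = 201.0619 mm⁴.
By symmetry the centroid is at mid-width, x̄ = 105 mm.
Transfer each piece to the centroidal y-axis using Ī + A·d² with d = x − 105:
  plate: d = 0 mm → contributes +27 011 250 mm⁴
  hole 1: d = -35 mm → contributes −61776.28 mm⁴
  hole 2: d = 35 mm → contributes −61776.28 mm⁴
Total I = 26 887 697 mm⁴.

I_yy ≈ 2.6888 × 10⁷ mm⁴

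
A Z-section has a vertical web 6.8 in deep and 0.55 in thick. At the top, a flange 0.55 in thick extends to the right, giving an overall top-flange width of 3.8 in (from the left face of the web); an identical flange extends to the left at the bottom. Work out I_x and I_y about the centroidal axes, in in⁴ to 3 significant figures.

Split into non-overlapping primitives; take the origin at the lower-left of the bounding box.
Web: 0.55 × 6.8, A = 3.74 in², y = 3.4 in, Ī = 14.411 in⁴.
Top flange (beyond web): 3.25 × 0.55, A = 1.7875 in², y = 6.525 in, Ī = 0.04506 in⁴.
Bottom flange (beyond web): 3.25 × 0.55, A = 1.7875 in², y = 0.275 in, Ī = 0.04506 in⁴.
Centroid: ȳ = ΣA·y / ΣA = 3.4 in.
Transfer each piece to the centroidal x-axis using Ī + A·d² with d = y − 3.4:
  web: d = 0 in → contributes +14.411 in⁴
  top flange (beyond web): d = 3.125 in → contributes +17.501 in⁴
  bottom flange (beyond web): d = -3.125 in → contributes +17.501 in⁴
Total I = 49.414 in⁴.
For the y-axis: x̄ = 3.525 in.
Repeating about the centroidal y-axis gives I_y = 16.147 in⁴.

I_x ≈ 49.4 in⁴, I_y ≈ 16.1 in⁴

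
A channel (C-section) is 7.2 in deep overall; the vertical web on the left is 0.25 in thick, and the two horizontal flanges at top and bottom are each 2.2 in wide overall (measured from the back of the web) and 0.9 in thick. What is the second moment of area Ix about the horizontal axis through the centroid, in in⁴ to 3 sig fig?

Ix ≈ 42.8 in⁴

Split into non-overlapping primitives; take the origin at the lower-left of the bounding box.
Web: 0.25 × 7.2, A = 1.8 in², y = 3.6 in, Ī = 7.776 in⁴.
Top flange (beyond web): 1.95 × 0.9, A = 1.755 in², y = 6.75 in, Ī = 0.11846 in⁴.
Bottom flange (beyond web): 1.95 × 0.9, A = 1.755 in², y = 0.45 in, Ī = 0.11846 in⁴.
By symmetry the centroid is at mid-height, ȳ = 3.6 in.
Transfer each piece to the horizontal axis through the centroid using Ī + A·d² with d = y − 3.6:
  web: d = 0 in → contributes +7.776 in⁴
  top flange (beyond web): d = 3.15 in → contributes +17.532 in⁴
  bottom flange (beyond web): d = -3.15 in → contributes +17.532 in⁴
Total I = 42.841 in⁴.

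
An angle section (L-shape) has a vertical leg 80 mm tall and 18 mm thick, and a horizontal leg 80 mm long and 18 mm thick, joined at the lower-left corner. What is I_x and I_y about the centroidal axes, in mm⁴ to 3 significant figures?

I_x ≈ 1.40 × 10⁶ mm⁴, I_y ≈ 1.40 × 10⁶ mm⁴

Decompose the section into non-overlapping parts with the origin at the bottom-left of its bounding rectangle.
Vertical leg: 18 × 80, A = 1 440 mm², y = 40 mm, Ī = 768 000 mm⁴.
Horizontal leg (remainder): 62 × 18, A = 1 116 mm², y = 9 mm, Ī = 30 132 mm⁴.
Centroid: ȳ = ΣA·y / ΣA = 26.465 mm.
Transfer each piece to the centroidal x-axis using Ī + A·d² with d = y − 26.465:
  vertical leg: d = 13.535 mm → contributes +1 031 811 mm⁴
  horizontal leg (remainder): d = -17.465 mm → contributes +370 533 mm⁴
Total I = 1 402 344 mm⁴.
For the y-axis: x̄ = 26.465 mm.
Repeating about the centroidal y-axis gives I_y = 1 402 344 mm⁴.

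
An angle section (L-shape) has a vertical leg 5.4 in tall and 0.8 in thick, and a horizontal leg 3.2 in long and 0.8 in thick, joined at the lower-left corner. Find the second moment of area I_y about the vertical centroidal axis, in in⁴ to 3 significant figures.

I_y ≈ 4.55 in⁴

Split into non-overlapping primitives; take the origin at the lower-left of the bounding box.
Vertical leg: 0.8 × 5.4, A = 4.32 in², x = 0.4 in, Ī = 0.2304 in⁴.
Horizontal leg (remainder): 2.4 × 0.8, A = 1.92 in², x = 2 in, Ī = 0.9216 in⁴.
Centroid: x̄ = ΣA·x / ΣA = 0.89231 in.
Transfer each piece to the vertical centroidal axis using Ī + A·d² with d = x − 0.89231:
  vertical leg: d = -0.49231 in → contributes +1.2774 in⁴
  horizontal leg (remainder): d = 1.1077 in → contributes +3.2774 in⁴
Total I = 4.5548 in⁴.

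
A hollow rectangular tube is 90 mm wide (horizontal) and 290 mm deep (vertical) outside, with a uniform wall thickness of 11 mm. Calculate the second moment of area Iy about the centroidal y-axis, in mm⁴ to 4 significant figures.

Split into non-overlapping primitives; take the origin at the lower-left of the bounding box.
Outer rectangle: 90 × 290, A = 26 100 mm², x = 45 mm, Ī = 17 617 500 mm⁴.
Inner void (subtracted): 68 × 268, A = 18 224 mm², x = 45 mm, Ī = 7 022 315 mm⁴.
By symmetry the centroid is at mid-width, x̄ = 45 mm.
All pieces are centred on the centroidal y-axis, so I = ΣĪ (holes subtracted) = 10 595 185 mm⁴.

Iy ≈ 1.060 × 10⁷ mm⁴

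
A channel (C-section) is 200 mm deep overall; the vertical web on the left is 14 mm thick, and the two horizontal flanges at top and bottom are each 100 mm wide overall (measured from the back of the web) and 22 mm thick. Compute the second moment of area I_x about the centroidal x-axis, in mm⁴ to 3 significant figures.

Break the section into simple shapes (no overlaps), measuring from the bottom-left corner of the bounding box.
Web: 14 × 200, A = 2 800 mm², y = 100 mm, Ī = 9 333 333 mm⁴.
Top flange (beyond web): 86 × 22, A = 1 892 mm², y = 189 mm, Ī = 76 311 mm⁴.
Bottom flange (beyond web): 86 × 22, A = 1 892 mm², y = 11 mm, Ī = 76 311 mm⁴.
By symmetry the centroid is at mid-height, ȳ = 100 mm.
Transfer each piece to the centroidal x-axis using Ī + A·d² with d = y − 100:
  web: d = 0 mm → contributes +9 333 333 mm⁴
  top flange (beyond web): d = 89 mm → contributes +15 062 843 mm⁴
  bottom flange (beyond web): d = -89 mm → contributes +15 062 843 mm⁴
Total I = 39 459 019 mm⁴.

I_x ≈ 3.95 × 10⁷ mm⁴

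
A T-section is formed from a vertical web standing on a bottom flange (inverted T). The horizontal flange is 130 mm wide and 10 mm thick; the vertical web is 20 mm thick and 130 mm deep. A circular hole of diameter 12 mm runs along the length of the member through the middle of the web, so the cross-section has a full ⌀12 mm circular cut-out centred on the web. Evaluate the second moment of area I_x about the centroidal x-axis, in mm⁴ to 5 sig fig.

I_x ≈ 7.8547 × 10⁶ mm⁴

Split into non-overlapping primitives; take the origin at the lower-left of the bounding box.
Flange: 130 × 10, A = 1 300 mm², y = 5 mm, Ī = 10833.33 mm⁴.
Web: 20 × 130, A = 2 600 mm², y = 75 mm, Ī = 3 661 667 mm⁴.
Hole (subtracted): ⌀12, A = 113.0973 mm², y = 75 mm, Ī = 1017.876 mm⁴.
Centroid: ȳ = ΣA·y / ΣA = 50.96981 mm.
Transfer each piece to the centroidal x-axis using Ī + A·d² with d = y − 50.96981:
  flange: d = -45.96981 mm → contributes +2 758 023 mm⁴
  web: d = 24.03019 mm → contributes +5 163 037 mm⁴
  hole: d = 24.03019 mm → contributes −66325.95 mm⁴
Total I = 7 854 735 mm⁴.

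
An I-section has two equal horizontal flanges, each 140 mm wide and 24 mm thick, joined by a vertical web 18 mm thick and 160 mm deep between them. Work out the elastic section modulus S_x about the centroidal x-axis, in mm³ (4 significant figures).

Decompose the section into non-overlapping parts with the origin at the bottom-left of its bounding rectangle.
Bottom flange: 140 × 24, A = 3 360 mm², y = 12 mm, Ī = 161 280 mm⁴.
Web: 18 × 160, A = 2 880 mm², y = 104 mm, Ī = 6 144 000 mm⁴.
Top flange: 140 × 24, A = 3 360 mm², y = 196 mm, Ī = 161 280 mm⁴.
By symmetry the centroid is at mid-height, ȳ = 104 mm.
Transfer each piece to the centroidal x-axis using Ī + A·d² with d = y − 104:
  bottom flange: d = -92 mm → contributes +28 600 320 mm⁴
  web: d = 0 mm → contributes +6 144 000 mm⁴
  top flange: d = 92 mm → contributes +28 600 320 mm⁴
Total I = 63 344 640 mm⁴.
Extreme fibre distance c = 104 mm; S = I/c = 609 083 mm³.

S_x ≈ 6.091 × 10⁵ mm³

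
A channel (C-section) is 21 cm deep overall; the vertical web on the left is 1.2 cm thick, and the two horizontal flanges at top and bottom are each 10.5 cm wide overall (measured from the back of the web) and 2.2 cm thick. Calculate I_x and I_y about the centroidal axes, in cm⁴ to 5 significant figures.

I_x ≈ 4558.3 cm⁴, I_y ≈ 727.81 cm⁴

Decompose the section into non-overlapping parts with the origin at the bottom-left of its bounding rectangle.
Web: 1.2 × 21, A = 25.2 cm², y = 10.5 cm, Ī = 926.1 cm⁴.
Top flange (beyond web): 9.3 × 2.2, A = 20.46 cm², y = 19.9 cm, Ī = 8.2522 cm⁴.
Bottom flange (beyond web): 9.3 × 2.2, A = 20.46 cm², y = 1.1 cm, Ī = 8.2522 cm⁴.
By symmetry the centroid is at mid-height, ȳ = 10.5 cm.
Transfer each piece to the centroidal x-axis using Ī + A·d² with d = y − 10.5:
  web: d = 0 cm → contributes +926.1 cm⁴
  top flange (beyond web): d = 9.4 cm → contributes +1816.098 cm⁴
  bottom flange (beyond web): d = -9.4 cm → contributes +1816.098 cm⁴
Total I = 4558.296 cm⁴.
For the y-axis: x̄ = 3.849093 cm.
Repeating about the centroidal y-axis gives I_y = 727.8098 cm⁴.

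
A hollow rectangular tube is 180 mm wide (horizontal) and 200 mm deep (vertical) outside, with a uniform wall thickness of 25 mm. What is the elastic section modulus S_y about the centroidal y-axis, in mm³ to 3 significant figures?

Treat the section as a set of non-overlapping primitives; coordinates are from the bounding-box lower-left.
Outer rectangle: 180 × 200, A = 36 000 mm², x = 90 mm, Ī = 97 200 000 mm⁴.
Inner void (subtracted): 130 × 150, A = 19 500 mm², x = 90 mm, Ī = 27 462 500 mm⁴.
By symmetry the centroid is at mid-width, x̄ = 90 mm.
All pieces are centred on the centroidal y-axis, so I = ΣĪ (holes subtracted) = 69 737 500 mm⁴.
Extreme fibre distance c = 90 mm; S = I/c = 774 861 mm³.

S_y ≈ 7.75 × 10⁵ mm³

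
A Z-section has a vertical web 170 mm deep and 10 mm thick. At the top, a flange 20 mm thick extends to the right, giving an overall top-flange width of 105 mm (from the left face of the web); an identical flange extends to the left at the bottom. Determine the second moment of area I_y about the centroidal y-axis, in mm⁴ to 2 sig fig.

Split into non-overlapping primitives; take the origin at the lower-left of the bounding box.
Web: 10 × 170, A = 1 700 mm², x = 100 mm, Ī = 14 167 mm⁴.
Top flange (beyond web): 95 × 20, A = 1 900 mm², x = 152.5 mm, Ī = 1 428 958 mm⁴.
Bottom flange (beyond web): 95 × 20, A = 1 900 mm², x = 47.5 mm, Ī = 1 428 958 mm⁴.
Centroid: x̄ = ΣA·x / ΣA = 100 mm.
Transfer each piece to the centroidal y-axis using Ī + A·d² with d = x − 100:
  web: d = 0 mm → contributes +14 167 mm⁴
  top flange (beyond web): d = 52.5 mm → contributes +6 665 833 mm⁴
  bottom flange (beyond web): d = -52.5 mm → contributes +6 665 833 mm⁴
Total I = 13 345 833 mm⁴.

I_y ≈ 1.3 × 10⁷ mm⁴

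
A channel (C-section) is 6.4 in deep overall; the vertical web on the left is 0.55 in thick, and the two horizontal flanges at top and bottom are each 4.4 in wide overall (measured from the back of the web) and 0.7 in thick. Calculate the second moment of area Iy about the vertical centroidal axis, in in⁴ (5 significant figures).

Split into non-overlapping primitives; take the origin at the lower-left of the bounding box.
Web: 0.55 × 6.4, A = 3.52 in², x = 0.275 in, Ī = 0.08873333 in⁴.
Top flange (beyond web): 3.85 × 0.7, A = 2.695 in², x = 2.475 in, Ī = 3.328886 in⁴.
Bottom flange (beyond web): 3.85 × 0.7, A = 2.695 in², x = 2.475 in, Ī = 3.328886 in⁴.
Centroid: x̄ = ΣA·x / ΣA = 1.605864 in.
Transfer each piece to the vertical centroidal axis using Ī + A·d² with d = x − 1.605864:
  web: d = -1.330864 in → contributes +6.323356 in⁴
  top flange (beyond web): d = 0.8691358 in → contributes +5.364681 in⁴
  bottom flange (beyond web): d = 0.8691358 in → contributes +5.364681 in⁴
Total I = 17.05272 in⁴.

Iy ≈ 17.053 in⁴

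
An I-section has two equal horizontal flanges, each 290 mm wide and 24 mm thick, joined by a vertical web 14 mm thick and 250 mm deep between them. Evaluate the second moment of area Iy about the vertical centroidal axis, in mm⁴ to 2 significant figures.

Split into non-overlapping primitives; take the origin at the lower-left of the bounding box.
Bottom flange: 290 × 24, A = 6 960 mm², x = 145 mm, Ī = 48 778 000 mm⁴.
Web: 14 × 250, A = 3 500 mm², x = 145 mm, Ī = 57 167 mm⁴.
Top flange: 290 × 24, A = 6 960 mm², x = 145 mm, Ī = 48 778 000 mm⁴.
By symmetry the centroid is at mid-width, x̄ = 145 mm.
All pieces are centred on the vertical centroidal axis, so I = ΣĪ = 97 613 167 mm⁴.

Iy ≈ 9.8 × 10⁷ mm⁴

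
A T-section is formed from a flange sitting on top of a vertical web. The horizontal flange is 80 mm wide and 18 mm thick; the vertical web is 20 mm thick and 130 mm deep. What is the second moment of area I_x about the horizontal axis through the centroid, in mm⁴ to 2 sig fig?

Decompose the section into non-overlapping parts with the origin at the bottom-left of its bounding rectangle.
Flange: 80 × 18, A = 1 440 mm², y = 139 mm, Ī = 38 880 mm⁴.
Web: 20 × 130, A = 2 600 mm², y = 65 mm, Ī = 3 661 667 mm⁴.
Centroid: ȳ = ΣA·y / ΣA = 91.38 mm.
Transfer each piece to the horizontal axis through the centroid using Ī + A·d² with d = y − 91.38:
  flange: d = 47.62 mm → contributes +3 304 833 mm⁴
  web: d = -26.38 mm → contributes +5 470 502 mm⁴
Total I = 8 775 335 mm⁴.

I_x ≈ 8.8 × 10⁶ mm⁴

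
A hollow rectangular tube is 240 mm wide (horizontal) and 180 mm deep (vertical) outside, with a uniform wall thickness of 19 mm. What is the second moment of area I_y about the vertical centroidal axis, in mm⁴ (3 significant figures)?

Split into non-overlapping primitives; take the origin at the lower-left of the bounding box.
Outer rectangle: 240 × 180, A = 43 200 mm², x = 120 mm, Ī = 207 360 000 mm⁴.
Inner void (subtracted): 202 × 142, A = 28 684 mm², x = 120 mm, Ī = 97 535 161 mm⁴.
By symmetry the centroid is at mid-width, x̄ = 120 mm.
All pieces are centred on the vertical centroidal axis, so I = ΣĪ (holes subtracted) = 109 824 839 mm⁴.

I_y ≈ 1.10 × 10⁸ mm⁴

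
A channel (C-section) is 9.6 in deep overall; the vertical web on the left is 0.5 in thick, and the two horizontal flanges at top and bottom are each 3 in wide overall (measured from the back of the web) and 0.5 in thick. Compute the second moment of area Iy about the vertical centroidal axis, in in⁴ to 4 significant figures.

Iy ≈ 5.101 in⁴

Decompose the section into non-overlapping parts with the origin at the bottom-left of its bounding rectangle.
Web: 0.5 × 9.6, A = 4.8 in², x = 0.25 in, Ī = 0.1 in⁴.
Top flange (beyond web): 2.5 × 0.5, A = 1.25 in², x = 1.75 in, Ī = 0.651042 in⁴.
Bottom flange (beyond web): 2.5 × 0.5, A = 1.25 in², x = 1.75 in, Ī = 0.651042 in⁴.
Centroid: x̄ = ΣA·x / ΣA = 0.763699 in.
Transfer each piece to the vertical centroidal axis using Ī + A·d² with d = x − 0.763699:
  web: d = -0.513699 in → contributes +1.36665 in⁴
  top flange (beyond web): d = 0.986301 in → contributes +1.86703 in⁴
  bottom flange (beyond web): d = 0.986301 in → contributes +1.86703 in⁴
Total I = 5.10071 in⁴.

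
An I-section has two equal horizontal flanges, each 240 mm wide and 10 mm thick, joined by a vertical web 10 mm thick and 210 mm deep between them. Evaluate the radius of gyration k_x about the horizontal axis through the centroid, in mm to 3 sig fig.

k_x ≈ 97.7 mm

Split into non-overlapping primitives; take the origin at the lower-left of the bounding box.
Bottom flange: 240 × 10, A = 2 400 mm², y = 5 mm, Ī = 20 000 mm⁴.
Web: 10 × 210, A = 2 100 mm², y = 115 mm, Ī = 7 717 500 mm⁴.
Top flange: 240 × 10, A = 2 400 mm², y = 225 mm, Ī = 20 000 mm⁴.
By symmetry the centroid is at mid-height, ȳ = 115 mm.
Transfer each piece to the horizontal axis through the centroid using Ī + A·d² with d = y − 115:
  bottom flange: d = -110 mm → contributes +29 060 000 mm⁴
  web: d = 0 mm → contributes +7 717 500 mm⁴
  top flange: d = 110 mm → contributes +29 060 000 mm⁴
Total I = 65 837 500 mm⁴.
Radius of gyration: k = √(I/A) = √(65 837 500 / 6 900) = 97.681 mm.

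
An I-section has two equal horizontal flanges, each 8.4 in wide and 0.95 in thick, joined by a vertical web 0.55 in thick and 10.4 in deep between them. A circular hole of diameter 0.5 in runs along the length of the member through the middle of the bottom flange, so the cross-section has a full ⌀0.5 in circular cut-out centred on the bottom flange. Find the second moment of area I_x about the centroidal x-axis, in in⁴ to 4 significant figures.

I_x ≈ 560.4 in⁴

Break the section into simple shapes (no overlaps), measuring from the bottom-left corner of the bounding box.
Bottom flange: 8.4 × 0.95, A = 7.98 in², y = 0.475 in, Ī = 0.600163 in⁴.
Web: 0.55 × 10.4, A = 5.72 in², y = 6.15 in, Ī = 51.5563 in⁴.
Top flange: 8.4 × 0.95, A = 7.98 in², y = 11.825 in, Ī = 0.600163 in⁴.
Hole (subtracted): ⌀0.5, A = 0.19635 in², y = 0.475 in, Ī = 0.00306796 in⁴.
Centroid: ȳ = ΣA·y / ΣA = 6.20187 in.
Transfer each piece to the centroidal x-axis using Ī + A·d² with d = y − 6.20187:
  bottom flange: d = -5.72687 in → contributes +262.32 in⁴
  web: d = -0.0518666 in → contributes +51.5717 in⁴
  top flange: d = 5.62313 in → contributes +252.925 in⁴
  hole: d = -5.72687 in → contributes −6.44274 in⁴
Total I = 560.374 in⁴.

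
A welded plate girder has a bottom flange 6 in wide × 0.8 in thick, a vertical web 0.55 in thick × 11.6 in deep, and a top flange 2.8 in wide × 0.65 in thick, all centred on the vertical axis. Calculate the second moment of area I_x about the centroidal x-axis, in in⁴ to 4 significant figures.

I_x ≈ 298.0 in⁴

Break the section into simple shapes (no overlaps), measuring from the bottom-left corner of the bounding box.
Bottom plate: 6 × 0.8, A = 4.8 in², y = 0.4 in, Ī = 0.256 in⁴.
Web plate: 0.55 × 11.6, A = 6.38 in², y = 6.6 in, Ī = 71.5411 in⁴.
Top plate: 2.8 × 0.65, A = 1.82 in², y = 12.725 in, Ī = 0.0640792 in⁴.
Centroid: ȳ = ΣA·y / ΣA = 5.16827 in.
Transfer each piece to the centroidal x-axis using Ī + A·d² with d = y − 5.16827:
  bottom plate: d = -4.76827 in → contributes +109.391 in⁴
  web plate: d = 1.43173 in → contributes +84.6191 in⁴
  top plate: d = 7.55673 in → contributes +103.994 in⁴
Total I = 298.003 in⁴.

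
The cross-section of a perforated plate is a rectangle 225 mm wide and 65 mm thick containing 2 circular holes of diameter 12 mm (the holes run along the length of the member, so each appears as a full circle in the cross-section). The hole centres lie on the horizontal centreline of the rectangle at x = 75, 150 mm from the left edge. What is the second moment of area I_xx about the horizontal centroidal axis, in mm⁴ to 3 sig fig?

I_xx ≈ 5.15 × 10⁶ mm⁴

Treat the section as a set of non-overlapping primitives; coordinates are from the bounding-box lower-left.
Plate: 225 × 65, A = 14 625 mm², y = 32.5 mm, Ī = 5 149 219 mm⁴.
Hole 1 (subtracted): ⌀12, A = 113.1 mm², y = 32.5 mm, Ī = 1017.9 mm⁴.
Hole 2 (subtracted): ⌀12, A = 113.1 mm², y = 32.5 mm, Ī = 1017.9 mm⁴.
By symmetry the centroid is at mid-height, ȳ = 32.5 mm.
All pieces are centred on the horizontal centroidal axis, so I = ΣĪ (holes subtracted) = 5 147 183 mm⁴.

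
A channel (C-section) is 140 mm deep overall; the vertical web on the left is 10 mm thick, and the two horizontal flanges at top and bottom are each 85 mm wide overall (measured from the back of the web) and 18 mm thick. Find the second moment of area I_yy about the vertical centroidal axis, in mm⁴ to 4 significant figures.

Split into non-overlapping primitives; take the origin at the lower-left of the bounding box.
Web: 10 × 140, A = 1 400 mm², x = 5 mm, Ī = 11666.7 mm⁴.
Top flange (beyond web): 75 × 18, A = 1 350 mm², x = 47.5 mm, Ī = 632 813 mm⁴.
Bottom flange (beyond web): 75 × 18, A = 1 350 mm², x = 47.5 mm, Ī = 632 813 mm⁴.
Centroid: x̄ = ΣA·x / ΣA = 32.9878 mm.
Transfer each piece to the vertical centroidal axis using Ī + A·d² with d = x − 32.9878:
  web: d = -27.9878 mm → contributes +1 108 311 mm⁴
  top flange (beyond web): d = 14.5122 mm → contributes +917 128 mm⁴
  bottom flange (beyond web): d = 14.5122 mm → contributes +917 128 mm⁴
Total I = 2 942 566 mm⁴.

I_yy ≈ 2.943 × 10⁶ mm⁴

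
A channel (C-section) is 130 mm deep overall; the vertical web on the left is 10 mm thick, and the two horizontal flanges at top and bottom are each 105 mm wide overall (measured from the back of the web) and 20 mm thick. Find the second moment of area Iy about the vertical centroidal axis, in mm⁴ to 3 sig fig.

Iy ≈ 5.54 × 10⁶ mm⁴

Treat the section as a set of non-overlapping primitives; coordinates are from the bounding-box lower-left.
Web: 10 × 130, A = 1 300 mm², x = 5 mm, Ī = 10 833 mm⁴.
Top flange (beyond web): 95 × 20, A = 1 900 mm², x = 57.5 mm, Ī = 1 428 958 mm⁴.
Bottom flange (beyond web): 95 × 20, A = 1 900 mm², x = 57.5 mm, Ī = 1 428 958 mm⁴.
Centroid: x̄ = ΣA·x / ΣA = 44.118 mm.
Transfer each piece to the vertical centroidal axis using Ī + A·d² with d = x − 44.118:
  web: d = -39.118 mm → contributes +2 000 081 mm⁴
  top flange (beyond web): d = 13.382 mm → contributes +1 769 224 mm⁴
  bottom flange (beyond web): d = 13.382 mm → contributes +1 769 224 mm⁴
Total I = 5 538 529 mm⁴.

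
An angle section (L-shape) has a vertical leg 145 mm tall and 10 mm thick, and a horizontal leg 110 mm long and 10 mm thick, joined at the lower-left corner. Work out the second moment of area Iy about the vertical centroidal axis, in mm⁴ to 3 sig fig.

Iy ≈ 2.64 × 10⁶ mm⁴

Split into non-overlapping primitives; take the origin at the lower-left of the bounding box.
Vertical leg: 10 × 145, A = 1 450 mm², x = 5 mm, Ī = 12 083 mm⁴.
Horizontal leg (remainder): 100 × 10, A = 1 000 mm², x = 60 mm, Ī = 833 333 mm⁴.
Centroid: x̄ = ΣA·x / ΣA = 27.449 mm.
Transfer each piece to the vertical centroidal axis using Ī + A·d² with d = x − 27.449:
  vertical leg: d = -22.449 mm → contributes +742 821 mm⁴
  horizontal leg (remainder): d = 32.551 mm → contributes +1 892 902 mm⁴
Total I = 2 635 723 mm⁴.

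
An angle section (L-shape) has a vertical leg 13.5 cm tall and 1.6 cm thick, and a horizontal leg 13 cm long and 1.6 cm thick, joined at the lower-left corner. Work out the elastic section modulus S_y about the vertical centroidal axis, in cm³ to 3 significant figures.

Break the section into simple shapes (no overlaps), measuring from the bottom-left corner of the bounding box.
Vertical leg: 1.6 × 13.5, A = 21.6 cm², x = 0.8 cm, Ī = 4.608 cm⁴.
Horizontal leg (remainder): 11.4 × 1.6, A = 18.24 cm², x = 7.3 cm, Ī = 197.54 cm⁴.
Centroid: x̄ = ΣA·x / ΣA = 3.7759 cm.
Transfer each piece to the vertical centroidal axis using Ī + A·d² with d = x − 3.7759:
  vertical leg: d = -2.9759 cm → contributes +195.9 cm⁴
  horizontal leg (remainder): d = 3.5241 cm → contributes +424.07 cm⁴
Total I = 619.96 cm⁴.
Extreme fibre distance c = 9.2241 cm; S = I/c = 67.211 cm³.

S_y ≈ 67.2 cm³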